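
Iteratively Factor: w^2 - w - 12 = (w - 4)*(w + 3)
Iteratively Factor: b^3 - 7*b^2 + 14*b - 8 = (b - 4)*(b^2 - 3*b + 2) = (b - 4)*(b - 2)*(b - 1)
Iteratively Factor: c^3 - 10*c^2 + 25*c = (c - 5)*(c^2 - 5*c) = (c - 5)^2*(c)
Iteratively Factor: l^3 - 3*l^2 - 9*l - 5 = (l + 1)*(l^2 - 4*l - 5) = (l + 1)^2*(l - 5)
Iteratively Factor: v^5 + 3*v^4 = (v + 3)*(v^4) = v*(v + 3)*(v^3) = v^2*(v + 3)*(v^2) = v^3*(v + 3)*(v)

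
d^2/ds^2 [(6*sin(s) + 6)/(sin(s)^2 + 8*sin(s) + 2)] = 6*(-sin(s)^5 + 4*sin(s)^4 - 10*sin(s)^3 - 34*sin(s)^2 + 48*sin(s) + 92)/(sin(s)^2 + 8*sin(s) + 2)^3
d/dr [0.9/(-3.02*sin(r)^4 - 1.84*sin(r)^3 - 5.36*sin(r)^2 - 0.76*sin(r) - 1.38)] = (10.872*sin(r)^3 + 4.968*sin(r)^2 + 9.648*sin(r) + 0.684)*cos(r)/(3.02*sin(r)^4 + 1.84*sin(r)^3 + 5.36*sin(r)^2 + 0.76*sin(r) + 1.38)^2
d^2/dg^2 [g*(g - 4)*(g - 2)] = 6*g - 12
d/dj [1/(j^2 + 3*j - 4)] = (-2*j - 3)/(j^2 + 3*j - 4)^2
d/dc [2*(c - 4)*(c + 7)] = 4*c + 6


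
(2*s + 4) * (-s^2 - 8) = -2*s^3 - 4*s^2 - 16*s - 32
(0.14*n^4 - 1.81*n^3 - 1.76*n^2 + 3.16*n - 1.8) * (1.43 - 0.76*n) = -0.1064*n^5 + 1.5758*n^4 - 1.2507*n^3 - 4.9184*n^2 + 5.8868*n - 2.574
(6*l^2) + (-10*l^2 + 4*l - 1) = -4*l^2 + 4*l - 1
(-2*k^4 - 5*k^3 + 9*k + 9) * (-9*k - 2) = 18*k^5 + 49*k^4 + 10*k^3 - 81*k^2 - 99*k - 18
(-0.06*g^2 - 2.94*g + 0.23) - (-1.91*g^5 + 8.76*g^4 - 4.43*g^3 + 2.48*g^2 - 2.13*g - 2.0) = 1.91*g^5 - 8.76*g^4 + 4.43*g^3 - 2.54*g^2 - 0.81*g + 2.23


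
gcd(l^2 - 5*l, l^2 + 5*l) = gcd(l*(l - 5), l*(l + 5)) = l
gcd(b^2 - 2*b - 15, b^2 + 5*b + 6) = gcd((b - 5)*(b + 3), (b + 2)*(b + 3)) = b + 3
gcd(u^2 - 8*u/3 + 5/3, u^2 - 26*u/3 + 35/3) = u - 5/3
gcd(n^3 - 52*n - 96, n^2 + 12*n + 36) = n + 6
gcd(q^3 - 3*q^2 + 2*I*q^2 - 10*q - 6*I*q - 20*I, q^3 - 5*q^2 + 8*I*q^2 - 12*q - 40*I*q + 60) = q^2 + q*(-5 + 2*I) - 10*I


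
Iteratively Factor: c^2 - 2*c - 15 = (c - 5)*(c + 3)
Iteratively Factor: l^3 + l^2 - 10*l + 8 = (l - 2)*(l^2 + 3*l - 4) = (l - 2)*(l + 4)*(l - 1)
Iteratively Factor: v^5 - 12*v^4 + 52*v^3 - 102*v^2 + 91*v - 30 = (v - 1)*(v^4 - 11*v^3 + 41*v^2 - 61*v + 30) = (v - 1)^2*(v^3 - 10*v^2 + 31*v - 30) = (v - 3)*(v - 1)^2*(v^2 - 7*v + 10) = (v - 3)*(v - 2)*(v - 1)^2*(v - 5)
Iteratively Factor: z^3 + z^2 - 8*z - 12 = (z - 3)*(z^2 + 4*z + 4) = (z - 3)*(z + 2)*(z + 2)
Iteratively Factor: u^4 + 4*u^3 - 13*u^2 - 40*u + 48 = (u - 1)*(u^3 + 5*u^2 - 8*u - 48) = (u - 1)*(u + 4)*(u^2 + u - 12) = (u - 3)*(u - 1)*(u + 4)*(u + 4)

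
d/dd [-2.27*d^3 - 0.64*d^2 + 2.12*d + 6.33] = -6.81*d^2 - 1.28*d + 2.12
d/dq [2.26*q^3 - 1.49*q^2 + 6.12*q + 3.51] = 6.78*q^2 - 2.98*q + 6.12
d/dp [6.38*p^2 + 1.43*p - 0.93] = 12.76*p + 1.43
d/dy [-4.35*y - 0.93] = -4.35000000000000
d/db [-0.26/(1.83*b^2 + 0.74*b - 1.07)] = (0.9516*b + 0.1924)/(1.83*b^2 + 0.74*b - 1.07)^2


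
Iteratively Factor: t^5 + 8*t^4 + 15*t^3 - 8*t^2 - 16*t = (t + 1)*(t^4 + 7*t^3 + 8*t^2 - 16*t) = (t + 1)*(t + 4)*(t^3 + 3*t^2 - 4*t) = (t - 1)*(t + 1)*(t + 4)*(t^2 + 4*t) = (t - 1)*(t + 1)*(t + 4)^2*(t)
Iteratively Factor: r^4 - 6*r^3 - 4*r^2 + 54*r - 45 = (r - 3)*(r^3 - 3*r^2 - 13*r + 15) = (r - 3)*(r - 1)*(r^2 - 2*r - 15) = (r - 3)*(r - 1)*(r + 3)*(r - 5)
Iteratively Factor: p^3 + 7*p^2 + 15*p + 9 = (p + 1)*(p^2 + 6*p + 9) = (p + 1)*(p + 3)*(p + 3)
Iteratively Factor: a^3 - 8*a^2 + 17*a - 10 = (a - 5)*(a^2 - 3*a + 2) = (a - 5)*(a - 1)*(a - 2)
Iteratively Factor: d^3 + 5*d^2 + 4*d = (d)*(d^2 + 5*d + 4) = d*(d + 4)*(d + 1)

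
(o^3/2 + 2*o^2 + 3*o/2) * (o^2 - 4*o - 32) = o^5/2 - 45*o^3/2 - 70*o^2 - 48*o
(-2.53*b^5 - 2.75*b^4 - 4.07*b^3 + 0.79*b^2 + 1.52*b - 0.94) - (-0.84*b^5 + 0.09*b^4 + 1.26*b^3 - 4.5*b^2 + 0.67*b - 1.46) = -1.69*b^5 - 2.84*b^4 - 5.33*b^3 + 5.29*b^2 + 0.85*b + 0.52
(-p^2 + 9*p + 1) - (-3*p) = -p^2 + 12*p + 1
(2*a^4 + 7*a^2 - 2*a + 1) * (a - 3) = 2*a^5 - 6*a^4 + 7*a^3 - 23*a^2 + 7*a - 3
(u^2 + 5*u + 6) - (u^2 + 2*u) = 3*u + 6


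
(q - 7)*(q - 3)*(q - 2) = q^3 - 12*q^2 + 41*q - 42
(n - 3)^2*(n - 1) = n^3 - 7*n^2 + 15*n - 9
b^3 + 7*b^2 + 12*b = b*(b + 3)*(b + 4)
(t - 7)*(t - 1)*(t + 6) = t^3 - 2*t^2 - 41*t + 42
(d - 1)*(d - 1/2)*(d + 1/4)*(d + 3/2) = d^4 + d^3/4 - 7*d^2/4 + 5*d/16 + 3/16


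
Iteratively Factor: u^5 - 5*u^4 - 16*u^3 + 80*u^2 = (u - 5)*(u^4 - 16*u^2) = u*(u - 5)*(u^3 - 16*u) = u*(u - 5)*(u - 4)*(u^2 + 4*u) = u*(u - 5)*(u - 4)*(u + 4)*(u)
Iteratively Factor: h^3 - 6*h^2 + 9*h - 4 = (h - 1)*(h^2 - 5*h + 4) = (h - 4)*(h - 1)*(h - 1)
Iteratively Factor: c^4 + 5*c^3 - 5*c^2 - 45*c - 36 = (c + 4)*(c^3 + c^2 - 9*c - 9) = (c - 3)*(c + 4)*(c^2 + 4*c + 3) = (c - 3)*(c + 1)*(c + 4)*(c + 3)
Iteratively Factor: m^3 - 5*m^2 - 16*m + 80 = (m + 4)*(m^2 - 9*m + 20) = (m - 4)*(m + 4)*(m - 5)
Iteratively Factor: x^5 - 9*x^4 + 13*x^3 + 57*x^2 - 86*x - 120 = (x - 5)*(x^4 - 4*x^3 - 7*x^2 + 22*x + 24) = (x - 5)*(x + 1)*(x^3 - 5*x^2 - 2*x + 24) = (x - 5)*(x - 3)*(x + 1)*(x^2 - 2*x - 8) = (x - 5)*(x - 3)*(x + 1)*(x + 2)*(x - 4)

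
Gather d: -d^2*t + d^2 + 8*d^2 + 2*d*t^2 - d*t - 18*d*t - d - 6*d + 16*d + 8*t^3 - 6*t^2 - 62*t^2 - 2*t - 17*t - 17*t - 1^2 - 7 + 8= d^2*(9 - t) + d*(2*t^2 - 19*t + 9) + 8*t^3 - 68*t^2 - 36*t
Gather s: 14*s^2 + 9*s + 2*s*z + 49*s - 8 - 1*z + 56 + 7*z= 14*s^2 + s*(2*z + 58) + 6*z + 48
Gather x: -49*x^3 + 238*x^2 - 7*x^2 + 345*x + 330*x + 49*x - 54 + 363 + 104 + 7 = -49*x^3 + 231*x^2 + 724*x + 420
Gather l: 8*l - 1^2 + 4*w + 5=8*l + 4*w + 4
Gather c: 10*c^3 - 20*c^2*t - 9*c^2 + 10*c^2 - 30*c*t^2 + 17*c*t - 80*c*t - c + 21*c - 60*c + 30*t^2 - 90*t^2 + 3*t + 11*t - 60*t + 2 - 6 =10*c^3 + c^2*(1 - 20*t) + c*(-30*t^2 - 63*t - 40) - 60*t^2 - 46*t - 4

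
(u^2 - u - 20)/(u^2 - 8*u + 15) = (u + 4)/(u - 3)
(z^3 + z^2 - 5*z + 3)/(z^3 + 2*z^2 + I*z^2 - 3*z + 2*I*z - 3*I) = (z - 1)/(z + I)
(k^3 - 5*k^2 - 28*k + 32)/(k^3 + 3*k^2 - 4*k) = (k - 8)/k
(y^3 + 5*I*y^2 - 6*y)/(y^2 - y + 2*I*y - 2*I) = y*(y + 3*I)/(y - 1)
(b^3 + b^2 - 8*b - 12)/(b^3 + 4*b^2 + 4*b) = (b - 3)/b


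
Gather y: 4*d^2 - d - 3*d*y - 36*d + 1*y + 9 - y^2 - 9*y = 4*d^2 - 37*d - y^2 + y*(-3*d - 8) + 9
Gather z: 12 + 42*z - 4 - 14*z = 28*z + 8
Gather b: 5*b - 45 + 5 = 5*b - 40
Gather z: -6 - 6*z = -6*z - 6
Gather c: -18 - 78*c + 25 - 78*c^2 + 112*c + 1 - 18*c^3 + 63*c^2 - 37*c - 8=-18*c^3 - 15*c^2 - 3*c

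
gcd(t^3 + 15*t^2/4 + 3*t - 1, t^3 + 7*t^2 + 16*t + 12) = t^2 + 4*t + 4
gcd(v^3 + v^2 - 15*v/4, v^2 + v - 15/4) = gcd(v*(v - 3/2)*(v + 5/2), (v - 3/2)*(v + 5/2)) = v^2 + v - 15/4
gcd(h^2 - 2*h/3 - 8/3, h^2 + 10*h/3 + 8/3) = h + 4/3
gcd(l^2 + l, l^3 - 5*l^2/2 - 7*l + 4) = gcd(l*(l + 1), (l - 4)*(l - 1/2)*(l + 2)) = 1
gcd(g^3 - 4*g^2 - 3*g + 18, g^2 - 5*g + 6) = g - 3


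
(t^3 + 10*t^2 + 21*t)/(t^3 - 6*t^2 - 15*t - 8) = t*(t^2 + 10*t + 21)/(t^3 - 6*t^2 - 15*t - 8)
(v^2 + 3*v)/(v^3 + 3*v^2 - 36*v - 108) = v/(v^2 - 36)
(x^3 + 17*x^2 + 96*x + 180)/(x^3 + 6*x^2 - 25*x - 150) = (x + 6)/(x - 5)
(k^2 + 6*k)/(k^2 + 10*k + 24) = k/(k + 4)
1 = 1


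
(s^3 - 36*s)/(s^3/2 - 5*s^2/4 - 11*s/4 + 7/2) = 4*s*(s^2 - 36)/(2*s^3 - 5*s^2 - 11*s + 14)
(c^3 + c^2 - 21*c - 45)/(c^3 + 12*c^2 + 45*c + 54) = (c - 5)/(c + 6)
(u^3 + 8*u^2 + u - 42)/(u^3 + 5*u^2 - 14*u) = (u + 3)/u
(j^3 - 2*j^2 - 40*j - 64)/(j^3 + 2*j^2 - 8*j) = (j^2 - 6*j - 16)/(j*(j - 2))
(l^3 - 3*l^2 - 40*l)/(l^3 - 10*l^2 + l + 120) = l*(l + 5)/(l^2 - 2*l - 15)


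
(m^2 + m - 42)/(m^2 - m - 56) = (m - 6)/(m - 8)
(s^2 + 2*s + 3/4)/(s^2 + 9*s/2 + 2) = (s + 3/2)/(s + 4)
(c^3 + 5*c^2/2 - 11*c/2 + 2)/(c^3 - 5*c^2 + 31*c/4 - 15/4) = 2*(2*c^2 + 7*c - 4)/(4*c^2 - 16*c + 15)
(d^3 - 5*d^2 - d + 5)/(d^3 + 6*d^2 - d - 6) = (d - 5)/(d + 6)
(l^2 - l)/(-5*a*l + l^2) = (1 - l)/(5*a - l)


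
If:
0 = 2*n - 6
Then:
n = 3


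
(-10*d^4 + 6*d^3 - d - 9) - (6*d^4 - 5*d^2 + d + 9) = -16*d^4 + 6*d^3 + 5*d^2 - 2*d - 18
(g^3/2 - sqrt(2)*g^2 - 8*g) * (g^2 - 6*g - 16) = g^5/2 - 3*g^4 - sqrt(2)*g^4 - 16*g^3 + 6*sqrt(2)*g^3 + 16*sqrt(2)*g^2 + 48*g^2 + 128*g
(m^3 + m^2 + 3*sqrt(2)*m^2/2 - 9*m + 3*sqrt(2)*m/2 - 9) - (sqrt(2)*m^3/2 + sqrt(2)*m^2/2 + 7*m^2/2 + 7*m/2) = -sqrt(2)*m^3/2 + m^3 - 5*m^2/2 + sqrt(2)*m^2 - 25*m/2 + 3*sqrt(2)*m/2 - 9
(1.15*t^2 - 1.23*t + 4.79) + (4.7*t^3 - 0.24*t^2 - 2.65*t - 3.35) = 4.7*t^3 + 0.91*t^2 - 3.88*t + 1.44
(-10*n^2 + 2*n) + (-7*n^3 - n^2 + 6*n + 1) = -7*n^3 - 11*n^2 + 8*n + 1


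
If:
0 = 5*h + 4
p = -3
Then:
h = -4/5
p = -3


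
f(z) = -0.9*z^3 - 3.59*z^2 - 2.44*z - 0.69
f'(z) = -2.7*z^2 - 7.18*z - 2.44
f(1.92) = -24.98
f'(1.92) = -26.18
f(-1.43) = -1.91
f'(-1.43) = 2.31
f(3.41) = -86.44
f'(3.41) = -58.32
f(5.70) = -297.91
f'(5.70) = -131.09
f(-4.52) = 20.10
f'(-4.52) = -25.15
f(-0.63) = -0.35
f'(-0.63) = 1.01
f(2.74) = -52.84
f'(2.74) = -42.38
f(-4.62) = 22.71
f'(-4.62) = -26.90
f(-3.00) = -1.38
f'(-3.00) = -5.20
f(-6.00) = 79.11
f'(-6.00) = -56.56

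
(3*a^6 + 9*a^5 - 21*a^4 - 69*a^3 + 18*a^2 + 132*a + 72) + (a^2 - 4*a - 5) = 3*a^6 + 9*a^5 - 21*a^4 - 69*a^3 + 19*a^2 + 128*a + 67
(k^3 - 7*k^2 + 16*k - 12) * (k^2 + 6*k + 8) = k^5 - k^4 - 18*k^3 + 28*k^2 + 56*k - 96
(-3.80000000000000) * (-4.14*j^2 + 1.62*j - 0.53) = 15.732*j^2 - 6.156*j + 2.014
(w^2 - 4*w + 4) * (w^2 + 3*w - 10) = w^4 - w^3 - 18*w^2 + 52*w - 40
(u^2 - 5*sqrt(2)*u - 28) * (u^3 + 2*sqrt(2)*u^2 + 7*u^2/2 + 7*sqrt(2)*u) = u^5 - 3*sqrt(2)*u^4 + 7*u^4/2 - 48*u^3 - 21*sqrt(2)*u^3/2 - 168*u^2 - 56*sqrt(2)*u^2 - 196*sqrt(2)*u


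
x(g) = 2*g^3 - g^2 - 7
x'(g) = 6*g^2 - 2*g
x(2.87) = 32.04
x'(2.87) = 43.68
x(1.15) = -5.28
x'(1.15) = 5.64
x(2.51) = 18.33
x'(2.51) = 32.78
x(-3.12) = -77.48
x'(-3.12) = 64.65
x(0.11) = -7.01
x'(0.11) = -0.15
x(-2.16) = -31.82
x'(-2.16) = 32.31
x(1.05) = -5.79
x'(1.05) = 4.52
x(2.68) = 24.32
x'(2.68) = 37.73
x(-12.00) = -3607.00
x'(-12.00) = 888.00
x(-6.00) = -475.00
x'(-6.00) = 228.00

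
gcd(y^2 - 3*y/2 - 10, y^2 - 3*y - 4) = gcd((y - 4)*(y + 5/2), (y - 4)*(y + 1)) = y - 4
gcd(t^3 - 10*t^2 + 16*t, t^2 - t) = t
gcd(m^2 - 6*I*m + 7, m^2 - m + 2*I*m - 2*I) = 1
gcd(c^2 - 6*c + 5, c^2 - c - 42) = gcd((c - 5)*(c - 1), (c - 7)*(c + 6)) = 1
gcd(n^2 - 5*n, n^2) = n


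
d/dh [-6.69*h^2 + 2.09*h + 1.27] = 2.09 - 13.38*h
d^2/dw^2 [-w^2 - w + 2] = -2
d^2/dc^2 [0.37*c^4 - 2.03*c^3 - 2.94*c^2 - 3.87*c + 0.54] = 4.44*c^2 - 12.18*c - 5.88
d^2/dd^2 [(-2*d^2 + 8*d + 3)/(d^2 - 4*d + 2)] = 14*(3*d^2 - 12*d + 14)/(d^6 - 12*d^5 + 54*d^4 - 112*d^3 + 108*d^2 - 48*d + 8)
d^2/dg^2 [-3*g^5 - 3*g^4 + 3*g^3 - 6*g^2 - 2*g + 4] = -60*g^3 - 36*g^2 + 18*g - 12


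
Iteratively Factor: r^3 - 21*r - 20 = (r + 4)*(r^2 - 4*r - 5) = (r + 1)*(r + 4)*(r - 5)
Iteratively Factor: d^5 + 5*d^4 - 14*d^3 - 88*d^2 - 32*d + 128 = (d - 1)*(d^4 + 6*d^3 - 8*d^2 - 96*d - 128) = (d - 1)*(d + 2)*(d^3 + 4*d^2 - 16*d - 64) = (d - 4)*(d - 1)*(d + 2)*(d^2 + 8*d + 16) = (d - 4)*(d - 1)*(d + 2)*(d + 4)*(d + 4)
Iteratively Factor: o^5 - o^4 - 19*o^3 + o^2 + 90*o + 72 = (o + 2)*(o^4 - 3*o^3 - 13*o^2 + 27*o + 36) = (o - 3)*(o + 2)*(o^3 - 13*o - 12) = (o - 3)*(o + 2)*(o + 3)*(o^2 - 3*o - 4) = (o - 3)*(o + 1)*(o + 2)*(o + 3)*(o - 4)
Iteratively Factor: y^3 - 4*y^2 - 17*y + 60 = (y + 4)*(y^2 - 8*y + 15) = (y - 5)*(y + 4)*(y - 3)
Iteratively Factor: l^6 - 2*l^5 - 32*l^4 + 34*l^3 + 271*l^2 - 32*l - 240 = (l + 1)*(l^5 - 3*l^4 - 29*l^3 + 63*l^2 + 208*l - 240) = (l - 4)*(l + 1)*(l^4 + l^3 - 25*l^2 - 37*l + 60) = (l - 4)*(l + 1)*(l + 4)*(l^3 - 3*l^2 - 13*l + 15) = (l - 5)*(l - 4)*(l + 1)*(l + 4)*(l^2 + 2*l - 3) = (l - 5)*(l - 4)*(l + 1)*(l + 3)*(l + 4)*(l - 1)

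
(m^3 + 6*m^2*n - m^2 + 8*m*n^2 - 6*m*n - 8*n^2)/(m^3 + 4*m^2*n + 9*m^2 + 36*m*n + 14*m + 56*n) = (m^2 + 2*m*n - m - 2*n)/(m^2 + 9*m + 14)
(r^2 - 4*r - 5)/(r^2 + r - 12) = (r^2 - 4*r - 5)/(r^2 + r - 12)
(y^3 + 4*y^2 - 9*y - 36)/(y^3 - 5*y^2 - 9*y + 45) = (y + 4)/(y - 5)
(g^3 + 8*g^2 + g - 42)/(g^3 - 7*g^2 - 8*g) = (-g^3 - 8*g^2 - g + 42)/(g*(-g^2 + 7*g + 8))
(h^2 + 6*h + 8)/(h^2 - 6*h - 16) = (h + 4)/(h - 8)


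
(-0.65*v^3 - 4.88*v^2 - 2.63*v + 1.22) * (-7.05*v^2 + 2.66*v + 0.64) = 4.5825*v^5 + 32.675*v^4 + 5.1447*v^3 - 18.72*v^2 + 1.562*v + 0.7808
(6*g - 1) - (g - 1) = 5*g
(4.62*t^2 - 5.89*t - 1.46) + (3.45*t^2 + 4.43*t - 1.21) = 8.07*t^2 - 1.46*t - 2.67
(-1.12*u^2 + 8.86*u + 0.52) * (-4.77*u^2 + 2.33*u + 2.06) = 5.3424*u^4 - 44.8718*u^3 + 15.8562*u^2 + 19.4632*u + 1.0712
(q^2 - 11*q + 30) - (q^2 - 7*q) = 30 - 4*q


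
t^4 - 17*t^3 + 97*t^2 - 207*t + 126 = (t - 7)*(t - 6)*(t - 3)*(t - 1)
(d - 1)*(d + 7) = d^2 + 6*d - 7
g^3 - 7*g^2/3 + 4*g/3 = g*(g - 4/3)*(g - 1)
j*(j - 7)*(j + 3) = j^3 - 4*j^2 - 21*j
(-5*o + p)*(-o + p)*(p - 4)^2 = 5*o^2*p^2 - 40*o^2*p + 80*o^2 - 6*o*p^3 + 48*o*p^2 - 96*o*p + p^4 - 8*p^3 + 16*p^2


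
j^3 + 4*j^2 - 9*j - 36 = (j - 3)*(j + 3)*(j + 4)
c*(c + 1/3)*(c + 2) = c^3 + 7*c^2/3 + 2*c/3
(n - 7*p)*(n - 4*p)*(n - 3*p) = n^3 - 14*n^2*p + 61*n*p^2 - 84*p^3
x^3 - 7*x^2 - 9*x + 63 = (x - 7)*(x - 3)*(x + 3)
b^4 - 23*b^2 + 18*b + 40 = (b - 4)*(b - 2)*(b + 1)*(b + 5)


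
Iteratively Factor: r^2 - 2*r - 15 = (r + 3)*(r - 5)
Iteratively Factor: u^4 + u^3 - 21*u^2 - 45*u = (u + 3)*(u^3 - 2*u^2 - 15*u) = (u + 3)^2*(u^2 - 5*u) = (u - 5)*(u + 3)^2*(u)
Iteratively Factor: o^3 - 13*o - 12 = (o + 3)*(o^2 - 3*o - 4) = (o - 4)*(o + 3)*(o + 1)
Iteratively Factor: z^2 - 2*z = (z)*(z - 2)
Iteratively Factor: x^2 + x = (x)*(x + 1)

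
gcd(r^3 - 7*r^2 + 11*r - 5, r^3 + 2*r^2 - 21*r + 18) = r - 1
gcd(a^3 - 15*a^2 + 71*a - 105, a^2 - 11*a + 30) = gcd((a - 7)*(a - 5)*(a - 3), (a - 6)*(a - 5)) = a - 5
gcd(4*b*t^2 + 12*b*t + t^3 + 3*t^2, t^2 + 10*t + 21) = t + 3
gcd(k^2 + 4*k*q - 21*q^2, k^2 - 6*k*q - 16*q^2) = 1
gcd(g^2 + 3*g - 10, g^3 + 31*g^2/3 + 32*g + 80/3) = g + 5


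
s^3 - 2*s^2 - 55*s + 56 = (s - 8)*(s - 1)*(s + 7)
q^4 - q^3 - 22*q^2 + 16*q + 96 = (q - 4)*(q - 3)*(q + 2)*(q + 4)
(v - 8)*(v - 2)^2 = v^3 - 12*v^2 + 36*v - 32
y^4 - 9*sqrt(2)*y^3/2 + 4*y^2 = y^2*(y - 4*sqrt(2))*(y - sqrt(2)/2)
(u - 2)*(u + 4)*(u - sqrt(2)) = u^3 - sqrt(2)*u^2 + 2*u^2 - 8*u - 2*sqrt(2)*u + 8*sqrt(2)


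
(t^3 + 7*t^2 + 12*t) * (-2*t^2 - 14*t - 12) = -2*t^5 - 28*t^4 - 134*t^3 - 252*t^2 - 144*t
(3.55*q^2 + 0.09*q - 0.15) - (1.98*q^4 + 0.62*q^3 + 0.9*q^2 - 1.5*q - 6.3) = -1.98*q^4 - 0.62*q^3 + 2.65*q^2 + 1.59*q + 6.15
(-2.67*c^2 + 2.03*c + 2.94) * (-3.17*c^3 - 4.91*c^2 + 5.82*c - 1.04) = 8.4639*c^5 + 6.6746*c^4 - 34.8265*c^3 + 0.155999999999999*c^2 + 14.9996*c - 3.0576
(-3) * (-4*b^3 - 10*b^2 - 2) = 12*b^3 + 30*b^2 + 6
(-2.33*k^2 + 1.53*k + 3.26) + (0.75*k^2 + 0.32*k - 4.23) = -1.58*k^2 + 1.85*k - 0.970000000000001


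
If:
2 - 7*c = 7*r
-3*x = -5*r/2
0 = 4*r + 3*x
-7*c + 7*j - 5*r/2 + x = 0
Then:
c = 2/7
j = 2/7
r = 0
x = 0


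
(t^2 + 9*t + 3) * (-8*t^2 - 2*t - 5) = -8*t^4 - 74*t^3 - 47*t^2 - 51*t - 15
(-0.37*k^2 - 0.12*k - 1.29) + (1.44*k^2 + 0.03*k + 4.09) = 1.07*k^2 - 0.09*k + 2.8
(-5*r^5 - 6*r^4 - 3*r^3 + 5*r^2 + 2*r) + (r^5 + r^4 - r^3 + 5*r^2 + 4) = -4*r^5 - 5*r^4 - 4*r^3 + 10*r^2 + 2*r + 4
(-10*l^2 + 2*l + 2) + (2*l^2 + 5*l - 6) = -8*l^2 + 7*l - 4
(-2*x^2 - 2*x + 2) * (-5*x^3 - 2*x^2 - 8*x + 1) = 10*x^5 + 14*x^4 + 10*x^3 + 10*x^2 - 18*x + 2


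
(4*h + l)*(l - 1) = 4*h*l - 4*h + l^2 - l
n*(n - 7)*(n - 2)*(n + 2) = n^4 - 7*n^3 - 4*n^2 + 28*n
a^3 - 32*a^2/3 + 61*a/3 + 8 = (a - 8)*(a - 3)*(a + 1/3)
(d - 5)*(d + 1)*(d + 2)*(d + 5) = d^4 + 3*d^3 - 23*d^2 - 75*d - 50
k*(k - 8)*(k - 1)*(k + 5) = k^4 - 4*k^3 - 37*k^2 + 40*k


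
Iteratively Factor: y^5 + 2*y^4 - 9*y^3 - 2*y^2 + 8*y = (y + 4)*(y^4 - 2*y^3 - y^2 + 2*y) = (y - 1)*(y + 4)*(y^3 - y^2 - 2*y) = (y - 2)*(y - 1)*(y + 4)*(y^2 + y) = y*(y - 2)*(y - 1)*(y + 4)*(y + 1)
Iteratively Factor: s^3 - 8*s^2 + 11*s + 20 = (s - 4)*(s^2 - 4*s - 5) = (s - 5)*(s - 4)*(s + 1)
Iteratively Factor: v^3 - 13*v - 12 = (v + 1)*(v^2 - v - 12) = (v + 1)*(v + 3)*(v - 4)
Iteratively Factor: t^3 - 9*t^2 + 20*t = (t - 4)*(t^2 - 5*t) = (t - 5)*(t - 4)*(t)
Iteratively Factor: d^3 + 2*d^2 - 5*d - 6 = (d + 1)*(d^2 + d - 6) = (d + 1)*(d + 3)*(d - 2)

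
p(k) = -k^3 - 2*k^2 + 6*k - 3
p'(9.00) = -273.00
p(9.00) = -840.00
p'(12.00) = -474.00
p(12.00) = -1947.00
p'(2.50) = -22.75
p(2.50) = -16.12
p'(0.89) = 0.06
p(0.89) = 0.05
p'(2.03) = -14.48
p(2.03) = -7.43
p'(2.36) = -20.15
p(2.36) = -13.12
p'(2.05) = -14.81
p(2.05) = -7.72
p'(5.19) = -95.57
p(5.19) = -165.53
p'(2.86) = -29.98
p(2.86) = -25.59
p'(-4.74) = -42.44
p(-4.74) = 30.12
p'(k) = -3*k^2 - 4*k + 6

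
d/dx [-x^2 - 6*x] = -2*x - 6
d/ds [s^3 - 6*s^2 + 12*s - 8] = 3*s^2 - 12*s + 12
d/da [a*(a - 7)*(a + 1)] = 3*a^2 - 12*a - 7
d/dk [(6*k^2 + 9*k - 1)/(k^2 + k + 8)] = (-3*k^2 + 98*k + 73)/(k^4 + 2*k^3 + 17*k^2 + 16*k + 64)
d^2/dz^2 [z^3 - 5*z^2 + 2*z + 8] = 6*z - 10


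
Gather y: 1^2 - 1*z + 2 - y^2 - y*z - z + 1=-y^2 - y*z - 2*z + 4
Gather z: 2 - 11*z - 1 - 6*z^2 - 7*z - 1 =-6*z^2 - 18*z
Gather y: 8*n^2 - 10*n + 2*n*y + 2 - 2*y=8*n^2 - 10*n + y*(2*n - 2) + 2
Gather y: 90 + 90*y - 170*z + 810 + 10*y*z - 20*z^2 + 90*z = y*(10*z + 90) - 20*z^2 - 80*z + 900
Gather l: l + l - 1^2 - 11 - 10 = 2*l - 22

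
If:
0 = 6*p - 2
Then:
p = 1/3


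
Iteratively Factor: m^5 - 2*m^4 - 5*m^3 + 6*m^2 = (m)*(m^4 - 2*m^3 - 5*m^2 + 6*m) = m*(m - 1)*(m^3 - m^2 - 6*m) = m*(m - 1)*(m + 2)*(m^2 - 3*m) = m^2*(m - 1)*(m + 2)*(m - 3)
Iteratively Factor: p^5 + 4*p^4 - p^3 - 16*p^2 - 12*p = (p + 1)*(p^4 + 3*p^3 - 4*p^2 - 12*p) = (p - 2)*(p + 1)*(p^3 + 5*p^2 + 6*p) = (p - 2)*(p + 1)*(p + 3)*(p^2 + 2*p) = p*(p - 2)*(p + 1)*(p + 3)*(p + 2)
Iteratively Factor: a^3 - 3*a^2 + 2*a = (a - 2)*(a^2 - a) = a*(a - 2)*(a - 1)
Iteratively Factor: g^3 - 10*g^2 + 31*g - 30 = (g - 5)*(g^2 - 5*g + 6) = (g - 5)*(g - 2)*(g - 3)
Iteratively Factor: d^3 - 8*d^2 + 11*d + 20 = (d - 5)*(d^2 - 3*d - 4) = (d - 5)*(d + 1)*(d - 4)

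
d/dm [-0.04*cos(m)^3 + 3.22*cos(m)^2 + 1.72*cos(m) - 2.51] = (0.12*cos(m)^2 - 6.44*cos(m) - 1.72)*sin(m)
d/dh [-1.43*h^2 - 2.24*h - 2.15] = -2.86*h - 2.24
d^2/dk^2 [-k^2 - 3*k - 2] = -2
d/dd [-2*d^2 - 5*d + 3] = -4*d - 5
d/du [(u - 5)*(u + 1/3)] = 2*u - 14/3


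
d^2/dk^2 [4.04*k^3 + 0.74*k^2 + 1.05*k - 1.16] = 24.24*k + 1.48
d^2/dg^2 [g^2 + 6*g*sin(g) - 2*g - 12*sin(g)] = -6*g*sin(g) + 12*sqrt(2)*sin(g + pi/4) + 2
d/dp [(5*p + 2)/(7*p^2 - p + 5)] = (35*p^2 - 5*p - (5*p + 2)*(14*p - 1) + 25)/(7*p^2 - p + 5)^2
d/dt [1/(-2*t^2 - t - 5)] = (4*t + 1)/(2*t^2 + t + 5)^2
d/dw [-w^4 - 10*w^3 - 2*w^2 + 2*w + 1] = -4*w^3 - 30*w^2 - 4*w + 2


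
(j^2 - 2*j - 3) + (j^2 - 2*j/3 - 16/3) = 2*j^2 - 8*j/3 - 25/3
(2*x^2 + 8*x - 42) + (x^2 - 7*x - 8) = 3*x^2 + x - 50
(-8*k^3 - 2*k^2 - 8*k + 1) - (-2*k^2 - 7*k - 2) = -8*k^3 - k + 3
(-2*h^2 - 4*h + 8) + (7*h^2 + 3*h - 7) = 5*h^2 - h + 1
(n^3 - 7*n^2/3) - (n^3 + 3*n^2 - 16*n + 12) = -16*n^2/3 + 16*n - 12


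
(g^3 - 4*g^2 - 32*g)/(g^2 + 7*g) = (g^2 - 4*g - 32)/(g + 7)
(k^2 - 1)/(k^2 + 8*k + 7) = (k - 1)/(k + 7)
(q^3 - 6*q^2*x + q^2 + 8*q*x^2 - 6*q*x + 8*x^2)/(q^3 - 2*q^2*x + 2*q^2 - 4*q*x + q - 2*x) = (q - 4*x)/(q + 1)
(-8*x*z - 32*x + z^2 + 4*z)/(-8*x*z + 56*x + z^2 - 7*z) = (z + 4)/(z - 7)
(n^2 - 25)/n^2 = 1 - 25/n^2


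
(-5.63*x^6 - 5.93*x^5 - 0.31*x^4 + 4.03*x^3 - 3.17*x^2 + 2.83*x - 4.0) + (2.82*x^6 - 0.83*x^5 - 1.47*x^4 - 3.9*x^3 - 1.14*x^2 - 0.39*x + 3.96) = -2.81*x^6 - 6.76*x^5 - 1.78*x^4 + 0.13*x^3 - 4.31*x^2 + 2.44*x - 0.04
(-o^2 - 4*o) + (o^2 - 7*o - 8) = -11*o - 8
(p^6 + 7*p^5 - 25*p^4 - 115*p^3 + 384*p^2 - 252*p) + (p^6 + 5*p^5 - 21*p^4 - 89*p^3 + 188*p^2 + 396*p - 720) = 2*p^6 + 12*p^5 - 46*p^4 - 204*p^3 + 572*p^2 + 144*p - 720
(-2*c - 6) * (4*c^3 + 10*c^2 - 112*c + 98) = -8*c^4 - 44*c^3 + 164*c^2 + 476*c - 588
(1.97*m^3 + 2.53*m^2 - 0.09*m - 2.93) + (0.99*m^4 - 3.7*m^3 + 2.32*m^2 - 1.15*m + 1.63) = 0.99*m^4 - 1.73*m^3 + 4.85*m^2 - 1.24*m - 1.3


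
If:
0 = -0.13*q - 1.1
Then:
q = -8.46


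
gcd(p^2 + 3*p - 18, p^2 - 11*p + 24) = p - 3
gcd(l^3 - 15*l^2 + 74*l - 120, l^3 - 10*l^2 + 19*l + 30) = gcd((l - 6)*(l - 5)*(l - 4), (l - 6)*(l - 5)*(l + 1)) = l^2 - 11*l + 30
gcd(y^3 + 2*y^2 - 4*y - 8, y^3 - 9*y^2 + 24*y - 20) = y - 2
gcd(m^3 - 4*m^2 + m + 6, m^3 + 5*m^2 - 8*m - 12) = m^2 - m - 2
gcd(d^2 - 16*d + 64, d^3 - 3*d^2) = 1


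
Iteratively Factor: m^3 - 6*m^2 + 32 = (m - 4)*(m^2 - 2*m - 8) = (m - 4)^2*(m + 2)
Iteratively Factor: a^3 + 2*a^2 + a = (a + 1)*(a^2 + a) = (a + 1)^2*(a)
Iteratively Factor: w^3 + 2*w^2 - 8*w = (w - 2)*(w^2 + 4*w) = w*(w - 2)*(w + 4)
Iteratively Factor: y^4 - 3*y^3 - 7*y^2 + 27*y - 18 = (y + 3)*(y^3 - 6*y^2 + 11*y - 6) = (y - 3)*(y + 3)*(y^2 - 3*y + 2) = (y - 3)*(y - 1)*(y + 3)*(y - 2)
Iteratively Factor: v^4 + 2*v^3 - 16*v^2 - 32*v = (v + 4)*(v^3 - 2*v^2 - 8*v) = v*(v + 4)*(v^2 - 2*v - 8) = v*(v - 4)*(v + 4)*(v + 2)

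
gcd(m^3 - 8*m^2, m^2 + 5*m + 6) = 1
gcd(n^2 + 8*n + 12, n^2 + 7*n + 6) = n + 6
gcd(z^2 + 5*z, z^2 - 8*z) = z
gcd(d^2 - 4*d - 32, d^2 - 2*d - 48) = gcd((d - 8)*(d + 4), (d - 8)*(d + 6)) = d - 8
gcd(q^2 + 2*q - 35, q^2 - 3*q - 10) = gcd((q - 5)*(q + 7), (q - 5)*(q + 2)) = q - 5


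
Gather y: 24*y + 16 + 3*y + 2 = 27*y + 18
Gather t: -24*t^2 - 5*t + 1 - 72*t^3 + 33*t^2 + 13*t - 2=-72*t^3 + 9*t^2 + 8*t - 1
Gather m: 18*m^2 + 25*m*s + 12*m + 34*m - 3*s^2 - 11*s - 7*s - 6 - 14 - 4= 18*m^2 + m*(25*s + 46) - 3*s^2 - 18*s - 24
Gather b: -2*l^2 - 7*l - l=-2*l^2 - 8*l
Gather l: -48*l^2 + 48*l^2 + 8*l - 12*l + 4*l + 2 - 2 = 0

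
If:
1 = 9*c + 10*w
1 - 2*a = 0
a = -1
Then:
No Solution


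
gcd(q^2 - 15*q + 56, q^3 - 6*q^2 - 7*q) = q - 7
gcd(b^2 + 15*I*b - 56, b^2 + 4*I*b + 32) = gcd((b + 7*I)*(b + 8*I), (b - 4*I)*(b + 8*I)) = b + 8*I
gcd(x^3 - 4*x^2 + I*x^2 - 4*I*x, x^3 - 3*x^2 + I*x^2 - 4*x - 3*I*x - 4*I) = x^2 + x*(-4 + I) - 4*I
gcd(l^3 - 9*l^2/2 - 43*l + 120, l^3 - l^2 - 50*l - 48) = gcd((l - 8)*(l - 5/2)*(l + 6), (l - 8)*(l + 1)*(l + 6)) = l^2 - 2*l - 48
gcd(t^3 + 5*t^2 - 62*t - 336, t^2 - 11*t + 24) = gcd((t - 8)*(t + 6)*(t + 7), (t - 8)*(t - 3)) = t - 8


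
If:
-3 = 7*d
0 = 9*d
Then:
No Solution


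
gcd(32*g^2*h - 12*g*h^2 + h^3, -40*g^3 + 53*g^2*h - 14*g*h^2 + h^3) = 8*g - h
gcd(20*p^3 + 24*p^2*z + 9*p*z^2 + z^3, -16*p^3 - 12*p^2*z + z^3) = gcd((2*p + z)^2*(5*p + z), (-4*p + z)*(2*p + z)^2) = 4*p^2 + 4*p*z + z^2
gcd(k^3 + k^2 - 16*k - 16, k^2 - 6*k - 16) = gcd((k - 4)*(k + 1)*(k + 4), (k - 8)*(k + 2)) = 1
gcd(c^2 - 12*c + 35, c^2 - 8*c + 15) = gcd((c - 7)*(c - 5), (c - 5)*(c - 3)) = c - 5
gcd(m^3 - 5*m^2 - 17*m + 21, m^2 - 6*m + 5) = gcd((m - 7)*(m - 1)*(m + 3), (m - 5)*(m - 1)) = m - 1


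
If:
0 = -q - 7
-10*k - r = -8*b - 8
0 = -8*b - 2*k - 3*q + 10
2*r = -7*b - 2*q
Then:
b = 308/103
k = 729/206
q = -7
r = -357/103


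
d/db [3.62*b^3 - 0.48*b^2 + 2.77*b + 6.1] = 10.86*b^2 - 0.96*b + 2.77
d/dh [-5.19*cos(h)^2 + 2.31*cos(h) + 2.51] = (10.38*cos(h) - 2.31)*sin(h)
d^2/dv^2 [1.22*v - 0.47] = 0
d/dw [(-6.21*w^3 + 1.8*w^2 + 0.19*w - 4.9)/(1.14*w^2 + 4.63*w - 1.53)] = (-7.0794*w^4 - 57.5046*w^3 + 36.6213*w^2 + 5.664*w + 22.3963)/(1.2996*w^4 + 10.5564*w^3 + 17.9485*w^2 - 14.1678*w + 2.3409)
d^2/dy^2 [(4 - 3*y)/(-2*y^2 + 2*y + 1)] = 4*((7 - 9*y)*(-2*y^2 + 2*y + 1) - 2*(2*y - 1)^2*(3*y - 4))/(-2*y^2 + 2*y + 1)^3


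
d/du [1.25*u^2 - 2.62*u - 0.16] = 2.5*u - 2.62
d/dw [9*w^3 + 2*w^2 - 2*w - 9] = 27*w^2 + 4*w - 2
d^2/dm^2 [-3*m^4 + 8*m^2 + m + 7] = 16 - 36*m^2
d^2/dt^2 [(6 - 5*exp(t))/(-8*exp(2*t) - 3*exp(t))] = 2*(160*exp(3*t) - 828*exp(2*t) - 216*exp(t) - 27)*exp(-t)/(512*exp(3*t) + 576*exp(2*t) + 216*exp(t) + 27)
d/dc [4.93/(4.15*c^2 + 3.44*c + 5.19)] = (-40.919*c - 16.9592)/(4.15*c^2 + 3.44*c + 5.19)^2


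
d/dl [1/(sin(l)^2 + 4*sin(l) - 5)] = -2*(sin(l) + 2)*cos(l)/(sin(l)^2 + 4*sin(l) - 5)^2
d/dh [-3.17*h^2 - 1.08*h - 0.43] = -6.34*h - 1.08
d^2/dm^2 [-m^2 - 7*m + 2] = -2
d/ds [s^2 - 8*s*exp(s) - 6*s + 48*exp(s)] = -8*s*exp(s) + 2*s + 40*exp(s) - 6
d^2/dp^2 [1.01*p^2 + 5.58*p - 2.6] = 2.02000000000000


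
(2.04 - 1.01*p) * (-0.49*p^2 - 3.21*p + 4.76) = 0.4949*p^3 + 2.2425*p^2 - 11.356*p + 9.7104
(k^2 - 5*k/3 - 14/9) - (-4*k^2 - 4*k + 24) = 5*k^2 + 7*k/3 - 230/9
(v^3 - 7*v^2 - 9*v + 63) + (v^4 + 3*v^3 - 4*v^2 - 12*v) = v^4 + 4*v^3 - 11*v^2 - 21*v + 63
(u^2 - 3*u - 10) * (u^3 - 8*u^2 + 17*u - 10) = u^5 - 11*u^4 + 31*u^3 + 19*u^2 - 140*u + 100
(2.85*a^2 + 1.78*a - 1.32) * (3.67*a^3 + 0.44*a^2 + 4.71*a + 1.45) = 10.4595*a^5 + 7.7866*a^4 + 9.3623*a^3 + 11.9355*a^2 - 3.6362*a - 1.914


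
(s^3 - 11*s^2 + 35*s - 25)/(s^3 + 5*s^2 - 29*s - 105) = (s^2 - 6*s + 5)/(s^2 + 10*s + 21)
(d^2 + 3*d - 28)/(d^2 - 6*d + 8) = (d + 7)/(d - 2)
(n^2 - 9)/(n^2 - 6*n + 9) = (n + 3)/(n - 3)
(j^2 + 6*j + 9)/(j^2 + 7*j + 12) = (j + 3)/(j + 4)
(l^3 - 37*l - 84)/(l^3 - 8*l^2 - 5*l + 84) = (l + 4)/(l - 4)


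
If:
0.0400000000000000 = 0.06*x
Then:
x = 0.67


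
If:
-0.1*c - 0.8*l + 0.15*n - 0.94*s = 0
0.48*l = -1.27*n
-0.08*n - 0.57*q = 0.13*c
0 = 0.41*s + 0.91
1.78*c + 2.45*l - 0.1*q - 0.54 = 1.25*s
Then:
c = -5.40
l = 3.07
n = -1.16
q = 1.39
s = -2.22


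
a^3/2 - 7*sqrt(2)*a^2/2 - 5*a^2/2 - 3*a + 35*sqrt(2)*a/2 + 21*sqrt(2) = (a/2 + 1/2)*(a - 6)*(a - 7*sqrt(2))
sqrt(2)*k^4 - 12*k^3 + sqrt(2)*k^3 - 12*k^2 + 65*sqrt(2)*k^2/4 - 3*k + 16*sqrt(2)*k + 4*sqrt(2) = (k + 1/2)*(k - 4*sqrt(2))*(k - 2*sqrt(2))*(sqrt(2)*k + sqrt(2)/2)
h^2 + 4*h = h*(h + 4)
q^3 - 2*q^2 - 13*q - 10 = (q - 5)*(q + 1)*(q + 2)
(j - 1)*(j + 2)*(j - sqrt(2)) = j^3 - sqrt(2)*j^2 + j^2 - 2*j - sqrt(2)*j + 2*sqrt(2)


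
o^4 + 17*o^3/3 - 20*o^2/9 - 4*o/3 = o*(o - 2/3)*(o + 1/3)*(o + 6)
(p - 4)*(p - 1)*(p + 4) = p^3 - p^2 - 16*p + 16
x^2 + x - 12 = (x - 3)*(x + 4)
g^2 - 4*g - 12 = (g - 6)*(g + 2)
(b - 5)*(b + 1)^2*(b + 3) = b^4 - 18*b^2 - 32*b - 15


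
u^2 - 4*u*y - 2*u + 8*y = (u - 2)*(u - 4*y)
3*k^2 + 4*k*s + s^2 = (k + s)*(3*k + s)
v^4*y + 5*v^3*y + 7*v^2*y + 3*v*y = v*(v + 1)*(v + 3)*(v*y + y)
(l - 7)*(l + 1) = l^2 - 6*l - 7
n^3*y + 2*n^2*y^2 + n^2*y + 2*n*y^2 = n*(n + 2*y)*(n*y + y)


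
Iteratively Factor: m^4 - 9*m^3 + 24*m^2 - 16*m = (m)*(m^3 - 9*m^2 + 24*m - 16) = m*(m - 4)*(m^2 - 5*m + 4) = m*(m - 4)^2*(m - 1)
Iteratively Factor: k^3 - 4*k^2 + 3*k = (k)*(k^2 - 4*k + 3) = k*(k - 3)*(k - 1)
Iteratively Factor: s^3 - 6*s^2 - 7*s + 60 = (s - 4)*(s^2 - 2*s - 15) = (s - 4)*(s + 3)*(s - 5)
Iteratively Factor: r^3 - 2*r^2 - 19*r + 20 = (r - 5)*(r^2 + 3*r - 4) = (r - 5)*(r - 1)*(r + 4)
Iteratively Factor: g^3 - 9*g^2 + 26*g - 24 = (g - 2)*(g^2 - 7*g + 12) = (g - 4)*(g - 2)*(g - 3)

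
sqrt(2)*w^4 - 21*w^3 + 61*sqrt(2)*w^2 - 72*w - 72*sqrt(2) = (w - 6*sqrt(2))*(w - 3*sqrt(2))*(w - 2*sqrt(2))*(sqrt(2)*w + 1)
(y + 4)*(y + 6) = y^2 + 10*y + 24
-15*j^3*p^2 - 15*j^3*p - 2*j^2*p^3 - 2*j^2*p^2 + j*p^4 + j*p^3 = p*(-5*j + p)*(3*j + p)*(j*p + j)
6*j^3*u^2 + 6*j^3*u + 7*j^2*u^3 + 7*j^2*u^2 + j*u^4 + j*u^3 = u*(j + u)*(6*j + u)*(j*u + j)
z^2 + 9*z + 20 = (z + 4)*(z + 5)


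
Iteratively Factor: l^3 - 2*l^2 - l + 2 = (l - 1)*(l^2 - l - 2) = (l - 1)*(l + 1)*(l - 2)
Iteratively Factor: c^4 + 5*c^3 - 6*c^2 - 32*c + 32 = (c + 4)*(c^3 + c^2 - 10*c + 8) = (c + 4)^2*(c^2 - 3*c + 2) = (c - 1)*(c + 4)^2*(c - 2)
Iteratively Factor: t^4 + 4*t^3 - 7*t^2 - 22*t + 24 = (t + 3)*(t^3 + t^2 - 10*t + 8) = (t - 1)*(t + 3)*(t^2 + 2*t - 8) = (t - 2)*(t - 1)*(t + 3)*(t + 4)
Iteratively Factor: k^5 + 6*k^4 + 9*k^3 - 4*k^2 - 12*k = (k - 1)*(k^4 + 7*k^3 + 16*k^2 + 12*k) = (k - 1)*(k + 2)*(k^3 + 5*k^2 + 6*k) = k*(k - 1)*(k + 2)*(k^2 + 5*k + 6) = k*(k - 1)*(k + 2)*(k + 3)*(k + 2)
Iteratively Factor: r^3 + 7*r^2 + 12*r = (r + 3)*(r^2 + 4*r) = r*(r + 3)*(r + 4)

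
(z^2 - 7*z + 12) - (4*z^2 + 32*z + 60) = -3*z^2 - 39*z - 48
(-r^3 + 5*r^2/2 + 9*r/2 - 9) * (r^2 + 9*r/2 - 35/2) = -r^5 - 2*r^4 + 133*r^3/4 - 65*r^2/2 - 477*r/4 + 315/2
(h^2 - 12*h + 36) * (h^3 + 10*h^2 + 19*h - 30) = h^5 - 2*h^4 - 65*h^3 + 102*h^2 + 1044*h - 1080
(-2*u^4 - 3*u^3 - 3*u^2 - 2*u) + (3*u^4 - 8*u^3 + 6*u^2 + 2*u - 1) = u^4 - 11*u^3 + 3*u^2 - 1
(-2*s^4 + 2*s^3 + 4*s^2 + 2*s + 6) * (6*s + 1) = -12*s^5 + 10*s^4 + 26*s^3 + 16*s^2 + 38*s + 6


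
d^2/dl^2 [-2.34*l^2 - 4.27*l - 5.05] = -4.68000000000000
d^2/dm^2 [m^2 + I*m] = 2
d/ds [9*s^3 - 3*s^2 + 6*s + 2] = 27*s^2 - 6*s + 6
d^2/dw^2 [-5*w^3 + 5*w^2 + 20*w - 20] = 10 - 30*w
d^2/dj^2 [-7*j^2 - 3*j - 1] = -14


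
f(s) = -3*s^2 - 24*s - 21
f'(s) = -6*s - 24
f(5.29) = -231.91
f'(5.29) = -55.74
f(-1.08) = 1.42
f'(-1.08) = -17.52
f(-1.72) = 11.40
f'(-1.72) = -13.68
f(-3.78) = 26.85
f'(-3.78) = -1.32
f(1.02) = -48.60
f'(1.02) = -30.12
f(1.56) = -65.74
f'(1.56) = -33.36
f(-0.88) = -2.20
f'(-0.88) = -18.72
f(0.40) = -31.08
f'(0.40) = -26.40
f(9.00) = -480.00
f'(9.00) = -78.00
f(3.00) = -120.00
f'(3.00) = -42.00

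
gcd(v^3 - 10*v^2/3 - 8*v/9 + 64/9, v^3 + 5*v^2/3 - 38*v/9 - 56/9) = v^2 - 2*v/3 - 8/3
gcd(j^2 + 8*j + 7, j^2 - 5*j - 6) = j + 1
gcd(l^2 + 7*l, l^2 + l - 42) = l + 7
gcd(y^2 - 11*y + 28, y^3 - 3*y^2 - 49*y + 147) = y - 7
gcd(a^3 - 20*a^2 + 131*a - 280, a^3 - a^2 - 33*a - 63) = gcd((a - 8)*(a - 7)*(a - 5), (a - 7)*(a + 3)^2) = a - 7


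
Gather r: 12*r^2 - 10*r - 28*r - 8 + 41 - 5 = 12*r^2 - 38*r + 28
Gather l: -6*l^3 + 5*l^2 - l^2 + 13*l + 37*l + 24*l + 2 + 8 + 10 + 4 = -6*l^3 + 4*l^2 + 74*l + 24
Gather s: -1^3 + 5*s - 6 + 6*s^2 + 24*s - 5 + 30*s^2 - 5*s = 36*s^2 + 24*s - 12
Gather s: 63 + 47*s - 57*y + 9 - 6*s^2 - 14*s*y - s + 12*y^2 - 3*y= -6*s^2 + s*(46 - 14*y) + 12*y^2 - 60*y + 72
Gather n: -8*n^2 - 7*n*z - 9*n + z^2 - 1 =-8*n^2 + n*(-7*z - 9) + z^2 - 1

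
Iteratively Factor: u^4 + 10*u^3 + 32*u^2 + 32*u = (u + 4)*(u^3 + 6*u^2 + 8*u) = (u + 2)*(u + 4)*(u^2 + 4*u) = (u + 2)*(u + 4)^2*(u)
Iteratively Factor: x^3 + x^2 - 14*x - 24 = (x - 4)*(x^2 + 5*x + 6) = (x - 4)*(x + 2)*(x + 3)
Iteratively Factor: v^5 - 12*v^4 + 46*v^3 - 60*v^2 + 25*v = (v - 1)*(v^4 - 11*v^3 + 35*v^2 - 25*v) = (v - 5)*(v - 1)*(v^3 - 6*v^2 + 5*v) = (v - 5)*(v - 1)^2*(v^2 - 5*v) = v*(v - 5)*(v - 1)^2*(v - 5)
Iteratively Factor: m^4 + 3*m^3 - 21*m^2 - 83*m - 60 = (m + 3)*(m^3 - 21*m - 20) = (m + 1)*(m + 3)*(m^2 - m - 20) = (m + 1)*(m + 3)*(m + 4)*(m - 5)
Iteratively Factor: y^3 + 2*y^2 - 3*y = (y - 1)*(y^2 + 3*y) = (y - 1)*(y + 3)*(y)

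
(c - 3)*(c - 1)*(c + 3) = c^3 - c^2 - 9*c + 9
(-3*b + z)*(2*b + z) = -6*b^2 - b*z + z^2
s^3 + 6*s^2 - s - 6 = (s - 1)*(s + 1)*(s + 6)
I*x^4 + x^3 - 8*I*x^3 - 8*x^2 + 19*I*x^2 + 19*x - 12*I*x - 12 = (x - 4)*(x - 3)*(x - I)*(I*x - I)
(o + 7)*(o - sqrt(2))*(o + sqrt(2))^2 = o^4 + sqrt(2)*o^3 + 7*o^3 - 2*o^2 + 7*sqrt(2)*o^2 - 14*o - 2*sqrt(2)*o - 14*sqrt(2)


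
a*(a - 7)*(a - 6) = a^3 - 13*a^2 + 42*a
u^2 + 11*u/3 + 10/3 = (u + 5/3)*(u + 2)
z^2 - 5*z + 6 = (z - 3)*(z - 2)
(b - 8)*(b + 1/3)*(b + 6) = b^3 - 5*b^2/3 - 146*b/3 - 16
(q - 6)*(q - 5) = q^2 - 11*q + 30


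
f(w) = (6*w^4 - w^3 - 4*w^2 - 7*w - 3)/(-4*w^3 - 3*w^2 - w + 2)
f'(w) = (12*w^2 + 6*w + 1)*(6*w^4 - w^3 - 4*w^2 - 7*w - 3)/(-4*w^3 - 3*w^2 - w + 2)^2 + (24*w^3 - 3*w^2 - 8*w - 7)/(-4*w^3 - 3*w^2 - w + 2)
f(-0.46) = -0.12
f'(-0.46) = -2.88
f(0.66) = 7.62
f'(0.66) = -63.53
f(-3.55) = 6.61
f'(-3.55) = -1.54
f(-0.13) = -1.03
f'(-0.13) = -3.11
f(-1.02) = 1.82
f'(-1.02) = -3.39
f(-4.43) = 7.95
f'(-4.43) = -1.52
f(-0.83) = 1.14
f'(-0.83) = -3.69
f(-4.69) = 8.34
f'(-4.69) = -1.52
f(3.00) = -2.93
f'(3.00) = -1.60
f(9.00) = -12.08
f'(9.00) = -1.51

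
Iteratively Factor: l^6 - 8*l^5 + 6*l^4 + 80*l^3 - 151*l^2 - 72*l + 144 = (l + 3)*(l^5 - 11*l^4 + 39*l^3 - 37*l^2 - 40*l + 48) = (l - 4)*(l + 3)*(l^4 - 7*l^3 + 11*l^2 + 7*l - 12) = (l - 4)^2*(l + 3)*(l^3 - 3*l^2 - l + 3) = (l - 4)^2*(l - 1)*(l + 3)*(l^2 - 2*l - 3) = (l - 4)^2*(l - 3)*(l - 1)*(l + 3)*(l + 1)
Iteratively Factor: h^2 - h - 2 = (h - 2)*(h + 1)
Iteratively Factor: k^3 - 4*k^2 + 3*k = (k - 3)*(k^2 - k) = (k - 3)*(k - 1)*(k)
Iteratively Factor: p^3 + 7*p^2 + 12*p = (p + 3)*(p^2 + 4*p) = p*(p + 3)*(p + 4)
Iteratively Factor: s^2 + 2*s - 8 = (s - 2)*(s + 4)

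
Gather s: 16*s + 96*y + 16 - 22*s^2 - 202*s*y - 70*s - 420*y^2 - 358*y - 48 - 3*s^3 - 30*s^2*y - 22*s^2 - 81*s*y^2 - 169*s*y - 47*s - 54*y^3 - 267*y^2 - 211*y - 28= -3*s^3 + s^2*(-30*y - 44) + s*(-81*y^2 - 371*y - 101) - 54*y^3 - 687*y^2 - 473*y - 60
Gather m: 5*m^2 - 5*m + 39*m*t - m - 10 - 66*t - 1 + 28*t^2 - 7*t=5*m^2 + m*(39*t - 6) + 28*t^2 - 73*t - 11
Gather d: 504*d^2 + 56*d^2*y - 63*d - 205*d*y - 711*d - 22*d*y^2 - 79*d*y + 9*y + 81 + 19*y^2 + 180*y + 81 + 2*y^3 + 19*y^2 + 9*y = d^2*(56*y + 504) + d*(-22*y^2 - 284*y - 774) + 2*y^3 + 38*y^2 + 198*y + 162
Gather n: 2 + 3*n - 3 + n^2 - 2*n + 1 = n^2 + n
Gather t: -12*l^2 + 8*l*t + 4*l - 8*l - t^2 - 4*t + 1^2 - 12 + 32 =-12*l^2 - 4*l - t^2 + t*(8*l - 4) + 21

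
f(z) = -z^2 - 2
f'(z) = -2*z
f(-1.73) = -4.99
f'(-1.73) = 3.46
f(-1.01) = -3.02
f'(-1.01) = 2.02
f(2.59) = -8.71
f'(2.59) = -5.18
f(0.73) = -2.53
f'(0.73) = -1.46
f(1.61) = -4.59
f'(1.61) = -3.22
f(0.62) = -2.38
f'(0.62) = -1.24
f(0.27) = -2.07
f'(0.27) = -0.54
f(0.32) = -2.10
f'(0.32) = -0.64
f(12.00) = -146.00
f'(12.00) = -24.00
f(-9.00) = -83.00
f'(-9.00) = 18.00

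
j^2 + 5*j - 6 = (j - 1)*(j + 6)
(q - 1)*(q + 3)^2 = q^3 + 5*q^2 + 3*q - 9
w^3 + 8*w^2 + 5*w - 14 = (w - 1)*(w + 2)*(w + 7)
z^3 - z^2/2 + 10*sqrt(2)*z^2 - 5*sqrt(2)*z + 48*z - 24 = (z - 1/2)*(z + 4*sqrt(2))*(z + 6*sqrt(2))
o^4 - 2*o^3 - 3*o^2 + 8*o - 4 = (o - 2)*(o - 1)^2*(o + 2)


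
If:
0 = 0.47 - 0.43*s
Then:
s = 1.09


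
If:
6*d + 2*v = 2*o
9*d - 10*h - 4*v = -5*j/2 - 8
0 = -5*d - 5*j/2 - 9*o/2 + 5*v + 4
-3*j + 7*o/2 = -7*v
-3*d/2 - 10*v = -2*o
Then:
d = 256/2041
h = 10778/10205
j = 1400/2041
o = 912/2041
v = 144/2041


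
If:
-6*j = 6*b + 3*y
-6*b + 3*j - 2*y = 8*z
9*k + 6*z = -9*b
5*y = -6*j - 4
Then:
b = 14/39 - 16*z/39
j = 40*z/39 + 4/39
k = -10*z/39 - 14/39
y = -16*z/13 - 12/13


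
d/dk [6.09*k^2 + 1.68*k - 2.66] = 12.18*k + 1.68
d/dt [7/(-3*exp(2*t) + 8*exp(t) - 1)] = (42*exp(t) - 56)*exp(t)/(3*exp(2*t) - 8*exp(t) + 1)^2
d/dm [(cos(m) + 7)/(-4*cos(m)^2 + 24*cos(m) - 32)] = (sin(m)^2 - 14*cos(m) + 49)*sin(m)/(4*(cos(m)^2 - 6*cos(m) + 8)^2)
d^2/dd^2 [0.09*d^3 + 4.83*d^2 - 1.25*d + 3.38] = 0.54*d + 9.66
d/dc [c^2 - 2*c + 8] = 2*c - 2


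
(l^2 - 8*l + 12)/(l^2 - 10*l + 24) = (l - 2)/(l - 4)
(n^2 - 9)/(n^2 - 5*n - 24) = (n - 3)/(n - 8)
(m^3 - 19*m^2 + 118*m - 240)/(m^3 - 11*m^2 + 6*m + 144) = (m - 5)/(m + 3)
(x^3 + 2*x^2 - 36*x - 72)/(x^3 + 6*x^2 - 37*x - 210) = (x^2 + 8*x + 12)/(x^2 + 12*x + 35)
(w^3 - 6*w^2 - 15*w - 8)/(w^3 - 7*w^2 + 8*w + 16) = (w^2 - 7*w - 8)/(w^2 - 8*w + 16)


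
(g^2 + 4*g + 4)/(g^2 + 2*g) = (g + 2)/g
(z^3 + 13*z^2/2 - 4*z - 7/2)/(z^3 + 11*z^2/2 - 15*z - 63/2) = (2*z^2 - z - 1)/(2*z^2 - 3*z - 9)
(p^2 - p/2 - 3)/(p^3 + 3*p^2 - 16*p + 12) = (p + 3/2)/(p^2 + 5*p - 6)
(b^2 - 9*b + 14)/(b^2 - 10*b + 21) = (b - 2)/(b - 3)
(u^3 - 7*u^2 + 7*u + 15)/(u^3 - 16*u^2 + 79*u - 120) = (u + 1)/(u - 8)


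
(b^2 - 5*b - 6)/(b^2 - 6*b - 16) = (-b^2 + 5*b + 6)/(-b^2 + 6*b + 16)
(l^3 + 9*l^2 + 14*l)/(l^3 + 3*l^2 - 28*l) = (l + 2)/(l - 4)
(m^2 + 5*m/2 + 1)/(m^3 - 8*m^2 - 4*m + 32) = (m + 1/2)/(m^2 - 10*m + 16)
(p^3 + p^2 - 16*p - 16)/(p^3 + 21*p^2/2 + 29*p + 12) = 2*(p^2 - 3*p - 4)/(2*p^2 + 13*p + 6)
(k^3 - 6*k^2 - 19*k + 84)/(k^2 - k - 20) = (k^2 - 10*k + 21)/(k - 5)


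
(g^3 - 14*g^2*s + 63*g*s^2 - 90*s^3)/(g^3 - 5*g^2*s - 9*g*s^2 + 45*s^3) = (g - 6*s)/(g + 3*s)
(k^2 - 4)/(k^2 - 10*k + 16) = (k + 2)/(k - 8)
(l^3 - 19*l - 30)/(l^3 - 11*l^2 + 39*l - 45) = (l^2 + 5*l + 6)/(l^2 - 6*l + 9)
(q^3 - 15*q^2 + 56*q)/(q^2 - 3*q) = (q^2 - 15*q + 56)/(q - 3)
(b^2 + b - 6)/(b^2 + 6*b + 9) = (b - 2)/(b + 3)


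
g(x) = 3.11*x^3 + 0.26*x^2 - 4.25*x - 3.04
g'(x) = 9.33*x^2 + 0.52*x - 4.25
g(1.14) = -2.94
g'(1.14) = 8.47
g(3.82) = 157.88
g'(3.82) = 133.88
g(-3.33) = -100.84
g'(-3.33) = 97.48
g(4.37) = 242.89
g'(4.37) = 176.20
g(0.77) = -4.74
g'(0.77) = 1.68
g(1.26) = -1.76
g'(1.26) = 11.22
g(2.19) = 21.57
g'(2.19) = 41.64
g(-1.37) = -4.73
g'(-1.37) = 12.55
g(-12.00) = -5288.68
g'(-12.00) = 1333.03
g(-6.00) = -639.94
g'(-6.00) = 328.51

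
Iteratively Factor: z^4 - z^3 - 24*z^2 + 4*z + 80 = (z + 2)*(z^3 - 3*z^2 - 18*z + 40) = (z - 2)*(z + 2)*(z^2 - z - 20) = (z - 5)*(z - 2)*(z + 2)*(z + 4)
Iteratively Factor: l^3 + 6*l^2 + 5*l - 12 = (l - 1)*(l^2 + 7*l + 12) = (l - 1)*(l + 4)*(l + 3)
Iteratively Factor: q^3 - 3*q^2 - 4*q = (q - 4)*(q^2 + q) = q*(q - 4)*(q + 1)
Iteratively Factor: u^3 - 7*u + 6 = (u - 1)*(u^2 + u - 6) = (u - 2)*(u - 1)*(u + 3)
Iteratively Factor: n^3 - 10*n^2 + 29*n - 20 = (n - 1)*(n^2 - 9*n + 20) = (n - 5)*(n - 1)*(n - 4)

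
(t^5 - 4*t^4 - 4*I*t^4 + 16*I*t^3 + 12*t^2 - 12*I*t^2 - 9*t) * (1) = t^5 - 4*t^4 - 4*I*t^4 + 16*I*t^3 + 12*t^2 - 12*I*t^2 - 9*t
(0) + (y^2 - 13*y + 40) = y^2 - 13*y + 40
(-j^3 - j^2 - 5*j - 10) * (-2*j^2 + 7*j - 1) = 2*j^5 - 5*j^4 + 4*j^3 - 14*j^2 - 65*j + 10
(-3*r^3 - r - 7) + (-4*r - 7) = -3*r^3 - 5*r - 14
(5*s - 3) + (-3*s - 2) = 2*s - 5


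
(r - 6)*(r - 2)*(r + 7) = r^3 - r^2 - 44*r + 84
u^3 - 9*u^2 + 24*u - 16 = (u - 4)^2*(u - 1)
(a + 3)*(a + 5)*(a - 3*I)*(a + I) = a^4 + 8*a^3 - 2*I*a^3 + 18*a^2 - 16*I*a^2 + 24*a - 30*I*a + 45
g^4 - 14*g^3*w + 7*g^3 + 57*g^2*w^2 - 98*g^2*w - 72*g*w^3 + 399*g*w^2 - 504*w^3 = (g + 7)*(g - 8*w)*(g - 3*w)^2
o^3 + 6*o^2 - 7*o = o*(o - 1)*(o + 7)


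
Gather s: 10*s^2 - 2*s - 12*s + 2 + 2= 10*s^2 - 14*s + 4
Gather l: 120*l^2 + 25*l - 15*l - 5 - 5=120*l^2 + 10*l - 10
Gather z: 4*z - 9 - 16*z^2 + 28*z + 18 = -16*z^2 + 32*z + 9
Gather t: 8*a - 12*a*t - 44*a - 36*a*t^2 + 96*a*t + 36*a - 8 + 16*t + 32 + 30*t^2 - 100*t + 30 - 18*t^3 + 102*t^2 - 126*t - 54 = -18*t^3 + t^2*(132 - 36*a) + t*(84*a - 210)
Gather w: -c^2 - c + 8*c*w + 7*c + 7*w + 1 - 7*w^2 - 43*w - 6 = -c^2 + 6*c - 7*w^2 + w*(8*c - 36) - 5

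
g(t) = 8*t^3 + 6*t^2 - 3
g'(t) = 24*t^2 + 12*t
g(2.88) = 237.87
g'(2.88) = 233.63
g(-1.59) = -19.99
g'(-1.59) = 41.59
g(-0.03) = -2.99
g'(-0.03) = -0.34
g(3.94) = 579.45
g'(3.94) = 419.85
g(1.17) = 18.03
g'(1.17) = 46.89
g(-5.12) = -919.46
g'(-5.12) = 567.71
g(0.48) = -0.73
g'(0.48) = 11.29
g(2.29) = 124.54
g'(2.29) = 153.34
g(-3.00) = -165.00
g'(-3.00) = 180.00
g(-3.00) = -165.00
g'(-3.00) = 180.00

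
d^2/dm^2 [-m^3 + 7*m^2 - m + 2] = 14 - 6*m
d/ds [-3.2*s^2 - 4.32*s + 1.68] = -6.4*s - 4.32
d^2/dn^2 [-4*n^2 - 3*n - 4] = -8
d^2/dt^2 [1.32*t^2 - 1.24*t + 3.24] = 2.64000000000000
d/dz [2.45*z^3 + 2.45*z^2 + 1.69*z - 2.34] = 7.35*z^2 + 4.9*z + 1.69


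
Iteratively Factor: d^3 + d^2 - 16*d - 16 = (d + 1)*(d^2 - 16) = (d - 4)*(d + 1)*(d + 4)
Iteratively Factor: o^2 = (o)*(o)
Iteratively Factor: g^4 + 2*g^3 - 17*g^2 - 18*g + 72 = (g + 4)*(g^3 - 2*g^2 - 9*g + 18) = (g - 2)*(g + 4)*(g^2 - 9) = (g - 3)*(g - 2)*(g + 4)*(g + 3)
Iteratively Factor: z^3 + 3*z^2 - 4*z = (z + 4)*(z^2 - z) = z*(z + 4)*(z - 1)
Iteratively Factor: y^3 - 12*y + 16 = (y - 2)*(y^2 + 2*y - 8) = (y - 2)^2*(y + 4)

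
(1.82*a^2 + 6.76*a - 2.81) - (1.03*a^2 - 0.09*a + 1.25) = 0.79*a^2 + 6.85*a - 4.06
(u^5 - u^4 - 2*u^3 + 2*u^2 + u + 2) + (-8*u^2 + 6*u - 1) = u^5 - u^4 - 2*u^3 - 6*u^2 + 7*u + 1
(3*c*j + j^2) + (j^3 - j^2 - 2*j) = 3*c*j + j^3 - 2*j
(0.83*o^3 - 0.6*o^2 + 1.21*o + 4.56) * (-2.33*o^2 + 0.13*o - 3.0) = -1.9339*o^5 + 1.5059*o^4 - 5.3873*o^3 - 8.6675*o^2 - 3.0372*o - 13.68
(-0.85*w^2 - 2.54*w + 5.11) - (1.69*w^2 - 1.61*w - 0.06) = -2.54*w^2 - 0.93*w + 5.17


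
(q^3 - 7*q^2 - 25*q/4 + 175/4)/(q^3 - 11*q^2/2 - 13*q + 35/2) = (q - 5/2)/(q - 1)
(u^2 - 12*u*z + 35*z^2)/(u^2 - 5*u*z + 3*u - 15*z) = (u - 7*z)/(u + 3)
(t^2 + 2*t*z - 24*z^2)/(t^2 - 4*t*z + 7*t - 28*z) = (t + 6*z)/(t + 7)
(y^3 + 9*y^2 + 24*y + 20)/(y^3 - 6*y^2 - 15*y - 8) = (y^3 + 9*y^2 + 24*y + 20)/(y^3 - 6*y^2 - 15*y - 8)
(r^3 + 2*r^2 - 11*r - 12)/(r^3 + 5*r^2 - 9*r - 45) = (r^2 + 5*r + 4)/(r^2 + 8*r + 15)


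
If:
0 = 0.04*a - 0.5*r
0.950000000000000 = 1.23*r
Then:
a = 9.65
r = 0.77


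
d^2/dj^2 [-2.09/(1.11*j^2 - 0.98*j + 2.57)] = (5.150178*j^2 - 4.547004*j - 2.09*(2.22*j - 0.98)*(4.44*j - 1.96) + 11.924286)/(1.11*j^2 - 0.98*j + 2.57)^3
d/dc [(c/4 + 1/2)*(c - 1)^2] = 3*c^2/4 - 3/4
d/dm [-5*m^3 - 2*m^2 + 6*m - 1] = -15*m^2 - 4*m + 6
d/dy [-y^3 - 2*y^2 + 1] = y*(-3*y - 4)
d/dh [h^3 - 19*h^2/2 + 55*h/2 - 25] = 3*h^2 - 19*h + 55/2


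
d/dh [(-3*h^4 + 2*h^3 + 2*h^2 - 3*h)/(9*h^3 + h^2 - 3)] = (-27*h^6 - 6*h^5 - 16*h^4 + 90*h^3 - 15*h^2 - 12*h + 9)/(81*h^6 + 18*h^5 + h^4 - 54*h^3 - 6*h^2 + 9)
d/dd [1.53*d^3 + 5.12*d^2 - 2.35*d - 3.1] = 4.59*d^2 + 10.24*d - 2.35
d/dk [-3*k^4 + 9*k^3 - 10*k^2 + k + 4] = -12*k^3 + 27*k^2 - 20*k + 1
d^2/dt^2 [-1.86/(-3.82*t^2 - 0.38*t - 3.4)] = (-54.283728*t^2 - 5.399952*t + 1.86*(7.64*t + 0.38)*(15.28*t + 0.76) - 48.31536)/(3.82*t^2 + 0.38*t + 3.4)^3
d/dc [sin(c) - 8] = cos(c)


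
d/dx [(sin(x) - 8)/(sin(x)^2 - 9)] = (16*sin(x) + cos(x)^2 - 10)*cos(x)/(sin(x)^2 - 9)^2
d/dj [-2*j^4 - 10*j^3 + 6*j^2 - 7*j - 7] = -8*j^3 - 30*j^2 + 12*j - 7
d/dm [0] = 0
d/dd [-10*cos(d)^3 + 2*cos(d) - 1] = 2*(15*cos(d)^2 - 1)*sin(d)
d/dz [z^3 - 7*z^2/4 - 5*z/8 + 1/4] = 3*z^2 - 7*z/2 - 5/8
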